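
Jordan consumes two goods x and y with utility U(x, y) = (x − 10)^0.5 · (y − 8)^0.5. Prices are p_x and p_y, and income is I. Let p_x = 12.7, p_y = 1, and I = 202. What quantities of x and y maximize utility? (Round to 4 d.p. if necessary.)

Substituting into the budget: x* = 10 + 0.5·(I − 10·p_x − 8·p_y)/p_x, and y* = 8 + 0.5·(…)/p_y.
Discretionary income = 202 − 10·12.7 − 8·1 = 67; x* = 10 + 0.5·67/12.7 = 12.6378; y* = 8 + 0.5·67/1 = 41.5.

x* = 12.6378, y* = 41.5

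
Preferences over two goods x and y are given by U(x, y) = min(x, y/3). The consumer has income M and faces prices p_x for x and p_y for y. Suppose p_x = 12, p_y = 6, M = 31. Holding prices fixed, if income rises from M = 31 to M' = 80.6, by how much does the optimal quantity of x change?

Leontief preferences: the optimum is at the kink where x/1 = y/3, i.e. y = 3·x.
Budget: p_x·x + p_y·3·x = M, so (p_x + 3·p_y)·x = M.
Demand: x*(p_x,p_y,M) = M/(p_x + 3·p_y), y* = 3·M/(p_x + 3·p_y).
Here 12 + 3·6 = 30, giving x* = 1.0333.
At M' = 80.6: x* = 2.6867. Change: 2.6867 − 1.0333 = 1.6533.

Δx* = 1.6533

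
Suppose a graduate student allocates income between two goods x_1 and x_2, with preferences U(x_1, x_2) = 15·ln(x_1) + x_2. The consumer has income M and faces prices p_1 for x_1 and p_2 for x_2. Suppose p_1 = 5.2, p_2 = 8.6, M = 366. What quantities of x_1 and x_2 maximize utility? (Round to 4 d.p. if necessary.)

Set MRS = p_1/p_2: (15/x_1)/1 = p_1/p_2.
So x_1*(p_1,p_2) = 15·p_2/p_1, independent of income; and x_2* = (M − 15·p_2)/p_2.
At the given prices: x_1* = 15·8.6/5.2 = 24.8077, and x_2* = 27.5581.

x_1* = 24.8077, x_2* = 27.5581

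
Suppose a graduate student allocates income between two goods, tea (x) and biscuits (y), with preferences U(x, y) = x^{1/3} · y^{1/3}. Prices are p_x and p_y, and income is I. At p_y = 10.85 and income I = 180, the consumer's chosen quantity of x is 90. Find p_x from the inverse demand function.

p_x = 1

The MRS is y/x. Set MRS = p_x/p_y.
Rearranging, p_y·y = p_x·x. Substituting into the budget gives p_x·x·(1 + 1) = I.
Demand: x*(p_x,p_y,I) = 0.5·I/p_x and y* = 0.5·I/p_y.
Set x* = 90 in the demand function and solve for p_x: p_x = 1.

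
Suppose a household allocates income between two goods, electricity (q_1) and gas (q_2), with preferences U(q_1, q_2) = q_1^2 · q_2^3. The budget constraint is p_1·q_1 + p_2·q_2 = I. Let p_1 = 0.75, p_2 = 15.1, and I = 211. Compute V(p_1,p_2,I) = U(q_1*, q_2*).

V = 7463329.944

MU_q_1/MU_q_2 = (2·q_2)/(3·q_1); tangency sets this equal to p_1/p_2.
So 2·p_2·q_2 = 3·p_1·q_1; combined with the budget, a share 0.4 of income goes to q_1.
Demand: q_1*(p_1,p_2,I) = 0.4·I/p_1 and q_2* = 0.6·I/p_2.
At p_1=0.75, p_2=15.1, I=211: q_1* = 0.4·211/0.75 = 112.5333, q_2* = 8.3841.
Utility at the optimum: U(112.5333, 8.3841) = 7463329.944.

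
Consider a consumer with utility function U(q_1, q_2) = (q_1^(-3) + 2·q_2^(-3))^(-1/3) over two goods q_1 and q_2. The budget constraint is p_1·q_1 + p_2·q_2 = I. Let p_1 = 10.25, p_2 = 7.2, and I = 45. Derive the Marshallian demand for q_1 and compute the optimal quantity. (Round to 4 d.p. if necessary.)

q_1* = 2.2956

Substitute q_2 = (q_2/q_1)·q_1 into the budget: q_1* = I/(p_1 + p_2·(q_2/q_1)).
Numerically q_2/q_1 = 1.298989, so q_1* = 45/(10.25 + 7.2·1.298989) = 2.2956.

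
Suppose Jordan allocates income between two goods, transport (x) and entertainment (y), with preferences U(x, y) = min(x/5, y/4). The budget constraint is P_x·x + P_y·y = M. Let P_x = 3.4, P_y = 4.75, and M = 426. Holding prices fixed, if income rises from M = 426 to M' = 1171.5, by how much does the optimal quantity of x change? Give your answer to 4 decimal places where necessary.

With perfect complements, no substitution: consume in ratio x:y = 5:4.
Budget: P_x·x + P_y·(4/5)·x = M, so (5·P_x + 4·P_y)·x = 5·M.
Demand: x*(P_x,P_y,M) = 5·M/(5·P_x + 4·P_y), y* = 4·M/(5·P_x + 4·P_y).
Here 5·3.4 + 4·4.75 = 36, giving x* = 59.1667.
At M' = 1171.5: x* = 162.7083. Change: 162.7083 − 59.1667 = 103.5417.

Δx* = 103.5417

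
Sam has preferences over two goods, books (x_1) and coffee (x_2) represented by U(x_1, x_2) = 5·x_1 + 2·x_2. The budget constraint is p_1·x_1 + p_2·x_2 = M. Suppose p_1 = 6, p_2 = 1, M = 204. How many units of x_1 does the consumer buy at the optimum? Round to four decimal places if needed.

x_1* = 0

Perfect substitutes: compare marginal utility per dollar. 5/p_1 vs 2/p_2 → 0.8333 vs 2.
x_2 gives more utility per dollar, so spend all income on x_2: x_2* = M/p_2, x_1* = 0.
Numerically: x_1* = 0, x_2* = 204.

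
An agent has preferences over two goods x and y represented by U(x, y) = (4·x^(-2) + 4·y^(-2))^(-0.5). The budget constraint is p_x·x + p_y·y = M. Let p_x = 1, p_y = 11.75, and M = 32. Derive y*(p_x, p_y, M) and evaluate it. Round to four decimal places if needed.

From the CES first-order condition, (y/x)^(3) = p_x/p_y.
Solve for the ratio: y/x = [p_x/p_y]^(1/3).
Substitute y = (y/x)·x into the budget: x* = M/(p_x + p_y·(y/x)).
Numerically y/x = 0.439866, so x* = 32/(1 + 11.75·0.439866) = 5.1877 and y* = 0.439866·5.1877 = 2.2819.

y* = 2.2819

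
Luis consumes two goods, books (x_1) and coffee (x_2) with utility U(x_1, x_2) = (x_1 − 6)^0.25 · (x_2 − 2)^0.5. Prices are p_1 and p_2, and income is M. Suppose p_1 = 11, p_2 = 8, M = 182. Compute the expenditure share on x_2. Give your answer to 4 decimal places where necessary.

Let x_1' = x_1−6, x_2' = x_2−2. MRS = (1/2)·x_2'/x_1' = p_1/p_2.
Substituting into the budget: x_1* = 6 + 1/3·(M − 6·p_1 − 2·p_2)/p_1, and x_2* = 2 + 2/3·(…)/p_2.
Discretionary income = 182 − 6·11 − 2·8 = 100; x_1* = 6 + 1/3·100/11 = 9.0303; x_2* = 2 + 2/3·100/8 = 10.3333.
Expenditure on x_2: 8·10.3333 = 82.6667; share = 0.4542.

share on x_2 = 0.4542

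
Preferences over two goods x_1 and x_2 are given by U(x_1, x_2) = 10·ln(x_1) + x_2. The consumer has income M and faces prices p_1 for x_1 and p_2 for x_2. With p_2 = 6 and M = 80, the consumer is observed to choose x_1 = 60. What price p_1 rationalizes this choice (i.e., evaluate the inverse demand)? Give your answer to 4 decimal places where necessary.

p_1 = 1

Set MRS = p_1/p_2: (10/x_1)/1 = p_1/p_2.
So x_1*(p_1,p_2) = 10·p_2/p_1, independent of income; and x_2* = (M − 10·p_2)/p_2.
Set x_1* = 60 in the demand function and solve for p_1: p_1 = 1.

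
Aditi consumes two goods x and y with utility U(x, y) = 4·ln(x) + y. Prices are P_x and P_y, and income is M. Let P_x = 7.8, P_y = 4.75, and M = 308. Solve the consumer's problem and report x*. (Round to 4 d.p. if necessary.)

MU_x = 4/x, MU_y = 1. Tangency: 4/x = P_x/P_y.
So x*(P_x,P_y) = 4·P_y/P_x, independent of income; and y* = (M − 4·P_y)/P_y.
At the given prices: x* = 4·4.75/7.8 = 2.4359.

x* = 2.4359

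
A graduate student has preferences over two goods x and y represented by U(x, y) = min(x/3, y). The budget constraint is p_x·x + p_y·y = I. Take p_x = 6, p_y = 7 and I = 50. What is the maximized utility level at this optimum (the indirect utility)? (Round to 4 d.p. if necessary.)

Leontief preferences: the optimum is at the kink where x/3 = y/1, i.e. y = (1/3)·x.
Budget: p_x·x + p_y·(1/3)·x = I, so (3·p_x + p_y)·x = 3·I.
Demand: x*(p_x,p_y,I) = 3·I/(3·p_x + p_y), y* = I/(3·p_x + p_y).
Here 3·6 + 7 = 25, giving x* = 6 and y* = 2.
Utility at the optimum: U(6, 2) = 2.

V = 2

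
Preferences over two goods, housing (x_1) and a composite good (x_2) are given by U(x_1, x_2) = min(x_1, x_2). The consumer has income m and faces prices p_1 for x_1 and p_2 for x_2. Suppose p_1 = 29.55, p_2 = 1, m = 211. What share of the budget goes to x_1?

share on x_1 = 0.9673

Leontief preferences: the optimum is at the kink where x_1/1 = x_2/1, i.e. x_2 = x_1.
Budget: p_1·x_1 + p_2·x_1 = m, so (p_1 + p_2)·x_1 = m.
Demand: x_1*(p_1,p_2,m) = m/(p_1 + p_2), x_2* = m/(p_1 + p_2).
Here 29.55 + 1 = 30.55, giving x_1* = 6.9067 and x_2* = 6.9067.
Expenditure on x_1: 29.55·6.9067 = 204.0933; share = 0.9673.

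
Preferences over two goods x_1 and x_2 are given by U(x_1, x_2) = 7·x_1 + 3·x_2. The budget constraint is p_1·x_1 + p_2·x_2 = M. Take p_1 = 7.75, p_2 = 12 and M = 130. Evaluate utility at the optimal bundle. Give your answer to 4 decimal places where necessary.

x_1 gives more utility per dollar, so spend all income on x_1: x_1* = M/p_1, x_2* = 0.
Numerically: x_1* = 16.7742, x_2* = 0.
Utility at the optimum: U(16.7742, 0) = 117.4194.

V = 117.4194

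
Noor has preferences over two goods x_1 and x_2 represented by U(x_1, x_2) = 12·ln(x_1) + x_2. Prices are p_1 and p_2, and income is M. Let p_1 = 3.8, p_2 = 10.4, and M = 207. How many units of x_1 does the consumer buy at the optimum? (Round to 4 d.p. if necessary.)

x_1* = 32.8421

So x_1*(p_1,p_2) = 12·p_2/p_1, independent of income; and x_2* = (M − 12·p_2)/p_2.
At the given prices: x_1* = 12·10.4/3.8 = 32.8421.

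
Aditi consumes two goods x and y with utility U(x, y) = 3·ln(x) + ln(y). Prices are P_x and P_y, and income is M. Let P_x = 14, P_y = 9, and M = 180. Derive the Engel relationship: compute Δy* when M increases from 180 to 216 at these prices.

The MRS is 3·y/x. Set MRS = P_x/P_y.
So 3·P_y·y = P_x·x; combined with the budget, a share 0.75 of income goes to x.
Demand: x*(P_x,P_y,M) = 0.75·M/P_x and y* = 0.25·M/P_y.
At P_x=14, P_y=9, M=180: y* = 0.25·180/9 = 5.
At M' = 216: y* = 6. Change: 6 − 5 = 1.

Δy* = 1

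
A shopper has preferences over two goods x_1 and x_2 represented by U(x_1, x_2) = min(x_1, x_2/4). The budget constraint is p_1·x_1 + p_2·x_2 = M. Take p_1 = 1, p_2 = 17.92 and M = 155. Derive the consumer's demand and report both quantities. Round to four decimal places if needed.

x_1* = 2.1326, x_2* = 8.5305

With perfect complements, no substitution: consume in ratio x_1:x_2 = 1:4.
Budget: p_1·x_1 + p_2·4·x_1 = M, so (p_1 + 4·p_2)·x_1 = M.
Demand: x_1*(p_1,p_2,M) = M/(p_1 + 4·p_2), x_2* = 4·M/(p_1 + 4·p_2).
Here 1 + 4·17.92 = 72.68, giving x_1* = 2.1326 and x_2* = 8.5305.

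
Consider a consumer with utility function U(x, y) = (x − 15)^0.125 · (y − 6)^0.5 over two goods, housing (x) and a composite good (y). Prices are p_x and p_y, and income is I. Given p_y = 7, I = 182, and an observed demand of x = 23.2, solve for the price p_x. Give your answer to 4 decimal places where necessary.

p_x = 2.5

Let x' = x−15, y' = y−6. MRS = (1/4)·y'/x' = p_x/p_y.
Substituting into the budget: x* = 15 + 0.2·(I − 15·p_x − 6·p_y)/p_x, and y* = 6 + 0.8·(…)/p_y.
Set x* = 23.2 in the demand function and solve for p_x: p_x = 2.5.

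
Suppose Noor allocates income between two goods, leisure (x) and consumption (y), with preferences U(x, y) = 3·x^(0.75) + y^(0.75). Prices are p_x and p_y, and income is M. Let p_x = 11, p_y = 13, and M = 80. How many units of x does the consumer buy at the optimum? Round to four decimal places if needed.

x* = 7.2187

From the CES first-order condition, 3·(y/x)^(0.25) = p_x/p_y.
Solve for the ratio: y/x = [(1/3)·p_x/p_y]^(4).
With the ratio pinned down, the budget gives x* = M/(p_x + p_y·(y/x)) and y* = (y/x)·x*.
Numerically y/x = 0.006329, so x* = 80/(11 + 13·0.006329) = 7.2187.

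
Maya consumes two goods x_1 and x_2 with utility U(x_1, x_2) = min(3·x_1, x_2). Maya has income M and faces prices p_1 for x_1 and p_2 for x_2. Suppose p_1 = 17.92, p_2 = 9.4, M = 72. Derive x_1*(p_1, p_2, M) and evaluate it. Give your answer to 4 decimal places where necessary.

With perfect complements, no substitution: consume in ratio x_1:x_2 = 1:3.
Budget: p_1·x_1 + p_2·3·x_1 = M, so (p_1 + 3·p_2)·x_1 = M.
Demand: x_1*(p_1,p_2,M) = M/(p_1 + 3·p_2), x_2* = 3·M/(p_1 + 3·p_2).
Here 17.92 + 3·9.4 = 46.12, giving x_1* = 1.5611.

x_1* = 1.5611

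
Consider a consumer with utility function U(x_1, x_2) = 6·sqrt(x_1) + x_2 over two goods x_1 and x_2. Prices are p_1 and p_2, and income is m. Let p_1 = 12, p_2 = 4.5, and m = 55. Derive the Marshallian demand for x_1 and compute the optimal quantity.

x_1* = 1.2656

MU_x_1 = 3/√x_1, MU_x_2 = 1. Tangency: 3/√x_1 = p_1/p_2.
Solve: √x_1 = 3·p_2/p_1, so x_1*(p_1,p_2) = (3·p_2/p_1)², and x_2* = (m − p_1·x_1*)/p_2.
Plugging in: x_1* = (3·4.5/12)² = 1.2656.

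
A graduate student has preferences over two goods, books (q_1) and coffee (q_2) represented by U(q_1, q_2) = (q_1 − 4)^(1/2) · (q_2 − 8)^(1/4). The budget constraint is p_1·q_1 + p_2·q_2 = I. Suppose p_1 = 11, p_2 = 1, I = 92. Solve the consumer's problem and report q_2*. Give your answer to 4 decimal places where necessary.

q_2* = 21.3333

MRS = 2·(q_2−8)/(q_1−4). Tangency with p_1/p_2 gives q_2−8 = (1/2)·(p_1/p_2)·(q_1−4).
After buying the subsistence bundle (4, 8), a share 2/3 of the remaining income goes to q_1: q_1* = 4 + 2/3·(I − 4p_1 − 8p_2)/p_1.
Discretionary income = 92 − 4·11 − 8·1 = 40; q_2* = 8 + 1/3·40/1 = 21.3333.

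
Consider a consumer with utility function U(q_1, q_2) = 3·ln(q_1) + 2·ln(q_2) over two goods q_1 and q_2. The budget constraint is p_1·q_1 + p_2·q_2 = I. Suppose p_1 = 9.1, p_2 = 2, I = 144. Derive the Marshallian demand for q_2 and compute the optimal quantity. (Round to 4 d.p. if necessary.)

At p_1=9.1, p_2=2, I=144: q_2* = 0.4·144/2 = 28.8.

q_2* = 28.8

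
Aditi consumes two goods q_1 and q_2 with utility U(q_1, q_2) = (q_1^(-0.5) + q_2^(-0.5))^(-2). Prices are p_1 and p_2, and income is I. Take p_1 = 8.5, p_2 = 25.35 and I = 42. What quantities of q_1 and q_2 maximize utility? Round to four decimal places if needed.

q_1* = 2.0256, q_2* = 0.9776

Numerically q_2/q_1 = 0.482644, so q_1* = 42/(8.5 + 25.35·0.482644) = 2.0256 and q_2* = 0.482644·2.0256 = 0.9776.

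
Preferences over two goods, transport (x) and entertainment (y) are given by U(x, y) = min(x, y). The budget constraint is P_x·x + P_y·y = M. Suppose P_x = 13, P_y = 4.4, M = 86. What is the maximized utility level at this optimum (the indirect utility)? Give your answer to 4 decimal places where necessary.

V = 4.9425

Leontief preferences: the optimum is at the kink where x/1 = y/1, i.e. y = x.
Budget: P_x·x + P_y·x = M, so (P_x + P_y)·x = M.
Demand: x*(P_x,P_y,M) = M/(P_x + P_y), y* = M/(P_x + P_y).
Here 13 + 4.4 = 17.4, giving x* = 4.9425 and y* = 4.9425.
Utility at the optimum: U(4.9425, 4.9425) = 4.9425.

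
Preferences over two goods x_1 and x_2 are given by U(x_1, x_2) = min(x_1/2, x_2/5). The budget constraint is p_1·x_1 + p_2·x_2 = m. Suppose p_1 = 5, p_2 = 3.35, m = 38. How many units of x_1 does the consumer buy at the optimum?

With perfect complements, no substitution: consume in ratio x_1:x_2 = 2:5.
Budget: p_1·x_1 + p_2·(5/2)·x_1 = m, so (2·p_1 + 5·p_2)·x_1 = 2·m.
Demand: x_1*(p_1,p_2,m) = 2·m/(2·p_1 + 5·p_2), x_2* = 5·m/(2·p_1 + 5·p_2).
Here 2·5 + 5·3.35 = 26.75, giving x_1* = 2.8411.

x_1* = 2.8411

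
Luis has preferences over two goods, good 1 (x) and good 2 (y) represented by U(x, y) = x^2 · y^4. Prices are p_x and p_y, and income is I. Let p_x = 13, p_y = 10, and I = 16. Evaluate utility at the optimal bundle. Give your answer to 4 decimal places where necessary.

Tangency: MRS = (1/2)·y/x = p_x/p_y.
Rearranging, p_y·y = 2·p_x·x. Substituting into the budget gives p_x·x·(1 + 2) = I.
Demand: x*(p_x,p_y,I) = 1/3·I/p_x and y* = 2/3·I/p_y.
At p_x=13, p_y=10, I=16: x* = 1/3·16/13 = 0.4103, y* = 1.0667.
Utility at the optimum: U(0.4103, 1.0667) = 0.2179.

V = 0.2179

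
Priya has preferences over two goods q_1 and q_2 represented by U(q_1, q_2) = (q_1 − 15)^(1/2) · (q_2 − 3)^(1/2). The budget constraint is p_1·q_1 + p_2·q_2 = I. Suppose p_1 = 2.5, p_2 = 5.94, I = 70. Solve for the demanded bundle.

This is Cobb-Douglas in (q_1−15, q_2−3): tangency gives 0.5·p_2·(q_2−3) = 0.5·p_1·(q_1−15).
Substituting into the budget: q_1* = 15 + 0.5·(I − 15·p_1 − 3·p_2)/p_1, and q_2* = 3 + 0.5·(…)/p_2.
Discretionary income = 70 − 15·2.5 − 3·5.94 = 14.68; q_1* = 15 + 0.5·14.68/2.5 = 17.936; q_2* = 3 + 0.5·14.68/5.94 = 4.2357.

q_1* = 17.936, q_2* = 4.2357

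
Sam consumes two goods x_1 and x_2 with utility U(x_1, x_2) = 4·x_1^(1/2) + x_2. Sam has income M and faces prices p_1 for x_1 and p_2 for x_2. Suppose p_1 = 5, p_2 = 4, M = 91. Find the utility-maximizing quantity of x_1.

Set MRS = p_1/p_2: 2·x_1^(−1/2) = p_1/p_2.
Thus x_1* = (2·p_2/p_1)² — independent of M — with the rest of income spent on x_2.
Plugging in: x_1* = (2·4/5)² = 2.56.

x_1* = 2.56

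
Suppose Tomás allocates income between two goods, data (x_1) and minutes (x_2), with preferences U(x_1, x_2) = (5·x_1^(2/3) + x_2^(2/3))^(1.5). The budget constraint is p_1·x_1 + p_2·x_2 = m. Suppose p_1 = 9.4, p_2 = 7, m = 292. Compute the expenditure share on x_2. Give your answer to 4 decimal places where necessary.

Numerically x_2/x_1 = 0.019372, so x_1* = 292/(9.4 + 7·0.019372) = 30.6221 and x_2* = 0.019372·30.6221 = 0.5932.
Expenditure on x_2: 7·0.5932 = 4.1525; share = 0.0142.

share on x_2 = 0.0142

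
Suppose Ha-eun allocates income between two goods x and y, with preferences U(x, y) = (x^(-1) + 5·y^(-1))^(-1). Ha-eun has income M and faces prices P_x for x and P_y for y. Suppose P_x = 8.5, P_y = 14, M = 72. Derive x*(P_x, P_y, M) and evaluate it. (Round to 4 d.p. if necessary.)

x* = 2.1889

With the ratio pinned down, the budget gives x* = M/(P_x + P_y·(y/x)) and y* = (y/x)·x*.
Numerically y/x = 1.74233, so x* = 72/(8.5 + 14·1.74233) = 2.1889.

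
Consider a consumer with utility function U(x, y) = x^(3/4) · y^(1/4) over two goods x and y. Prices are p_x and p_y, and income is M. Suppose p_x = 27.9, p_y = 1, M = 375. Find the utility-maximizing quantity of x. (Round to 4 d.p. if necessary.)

The MRS is 3·y/x. Set MRS = p_x/p_y.
Rearranging, p_y·y = (1/3)·p_x·x. Substituting into the budget gives p_x·x·(1 + (1/3)) = M.
Demand: x*(p_x,p_y,M) = 0.75·M/p_x and y* = 0.25·M/p_y.
At p_x=27.9, p_y=1, M=375: x* = 0.75·375/27.9 = 10.0806.

x* = 10.0806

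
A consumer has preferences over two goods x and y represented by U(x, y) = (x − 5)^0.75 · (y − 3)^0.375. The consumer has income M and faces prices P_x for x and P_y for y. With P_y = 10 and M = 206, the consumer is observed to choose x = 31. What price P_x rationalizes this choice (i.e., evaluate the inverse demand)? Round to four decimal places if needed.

P_x = 4

MRS = 2·(y−3)/(x−5). Tangency with P_x/P_y gives y−3 = (1/2)·(P_x/P_y)·(x−5).
Substituting into the budget: x* = 5 + 2/3·(M − 5·P_x − 3·P_y)/P_x, and y* = 3 + 1/3·(…)/P_y.
Set x* = 31 in the demand function and solve for P_x: P_x = 4.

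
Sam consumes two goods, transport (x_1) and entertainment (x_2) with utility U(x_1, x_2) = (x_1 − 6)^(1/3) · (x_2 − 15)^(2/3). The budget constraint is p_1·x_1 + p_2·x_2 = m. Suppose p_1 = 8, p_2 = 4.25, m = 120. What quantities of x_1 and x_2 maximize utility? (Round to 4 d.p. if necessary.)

x_1* = 6.3438, x_2* = 16.2941

Let x_1' = x_1−6, x_2' = x_2−15. MRS = (1/2)·x_2'/x_1' = p_1/p_2.
Substituting into the budget: x_1* = 6 + 1/3·(m − 6·p_1 − 15·p_2)/p_1, and x_2* = 15 + 2/3·(…)/p_2.
Discretionary income = 120 − 6·8 − 15·4.25 = 8.25; x_1* = 6 + 1/3·8.25/8 = 6.3438; x_2* = 15 + 2/3·8.25/4.25 = 16.2941.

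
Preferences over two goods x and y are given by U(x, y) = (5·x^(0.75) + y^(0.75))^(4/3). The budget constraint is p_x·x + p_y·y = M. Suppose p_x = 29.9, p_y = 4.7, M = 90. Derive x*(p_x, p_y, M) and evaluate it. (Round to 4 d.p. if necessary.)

MU_x ∝ 5·x^(-0.25), MU_y ∝ y^(-0.25), so MRS = 5·(y/x)^(0.25) = p_x/p_y.
Hence y/x = ((1/5)·p_x/p_y)^(1/(0.25)), i.e. raised to the 4 power.
With the ratio pinned down, the budget gives x* = M/(p_x + p_y·(y/x)) and y* = (y/x)·x*.
Numerically y/x = 2.620676, so x* = 90/(29.9 + 4.7·2.620676) = 2.1318.

x* = 2.1318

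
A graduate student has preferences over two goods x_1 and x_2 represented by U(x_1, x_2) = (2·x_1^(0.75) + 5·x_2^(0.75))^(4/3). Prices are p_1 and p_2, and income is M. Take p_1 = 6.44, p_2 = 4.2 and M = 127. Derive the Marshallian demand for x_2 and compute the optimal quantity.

x_2* = 30.0249

Substitute x_2 = (x_2/x_1)·x_1 into the budget: x_1* = M/(p_1 + p_2·(x_2/x_1)).
Numerically x_2/x_1 = 215.926698, so x_1* = 127/(6.44 + 4.2·215.926698) = 0.1391 and x_2* = 215.926698·0.1391 = 30.0249.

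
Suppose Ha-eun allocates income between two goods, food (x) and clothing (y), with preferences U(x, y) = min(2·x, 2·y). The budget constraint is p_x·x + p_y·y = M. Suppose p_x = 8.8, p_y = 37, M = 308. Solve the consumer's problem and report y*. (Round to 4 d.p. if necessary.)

y* = 6.7249

Leontief preferences: the optimum is at the kink where x/2 = y/2, i.e. y = x.
Budget: p_x·x + p_y·x = M, so (2·p_x + 2·p_y)·x = 2·M.
Demand: x*(p_x,p_y,M) = 2·M/(2·p_x + 2·p_y), y* = 2·M/(2·p_x + 2·p_y).
Here 2·8.8 + 2·37 = 91.6, giving y* = 6.7249.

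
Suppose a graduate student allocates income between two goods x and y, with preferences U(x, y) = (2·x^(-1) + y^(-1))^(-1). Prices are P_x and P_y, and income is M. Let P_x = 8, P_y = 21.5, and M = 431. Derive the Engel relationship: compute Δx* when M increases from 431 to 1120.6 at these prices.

MU_x ∝ 2·x^(-2), MU_y ∝ y^(-2), so MRS = 2·(y/x)^(2) = P_x/P_y.
Solve for the ratio: y/x = [(1/2)·P_x/P_y]^(0.5).
Substitute y = (y/x)·x into the budget: x* = M/(P_x + P_y·(y/x)).
Numerically y/x = 0.431331, so x* = 431/(8 + 21.5·0.431331) = 24.9513.
At M' = 1120.6: x* = 64.8735. Change: 64.8735 − 24.9513 = 39.9222.

Δx* = 39.9222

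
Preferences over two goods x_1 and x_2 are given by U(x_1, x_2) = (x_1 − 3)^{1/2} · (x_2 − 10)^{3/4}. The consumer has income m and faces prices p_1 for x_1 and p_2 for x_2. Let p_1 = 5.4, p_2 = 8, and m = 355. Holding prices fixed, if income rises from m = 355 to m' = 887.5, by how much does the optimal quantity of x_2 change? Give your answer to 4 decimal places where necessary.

Δx_2* = 39.9375

Substituting into the budget: x_1* = 3 + 0.4·(m − 3·p_1 − 10·p_2)/p_1, and x_2* = 10 + 0.6·(…)/p_2.
Discretionary income = 355 − 3·5.4 − 10·8 = 258.8; x_2* = 10 + 0.6·258.8/8 = 29.41.
At m' = 887.5: x_2* = 69.3475. Change: 69.3475 − 29.41 = 39.9375.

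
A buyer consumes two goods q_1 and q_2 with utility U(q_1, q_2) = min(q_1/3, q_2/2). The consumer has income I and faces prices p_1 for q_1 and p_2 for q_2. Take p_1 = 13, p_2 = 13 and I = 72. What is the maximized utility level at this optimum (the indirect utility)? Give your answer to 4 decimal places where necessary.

V = 1.1077

Demand: q_1*(p_1,p_2,I) = 3·I/(3·p_1 + 2·p_2), q_2* = 2·I/(3·p_1 + 2·p_2).
Here 3·13 + 2·13 = 65, giving q_1* = 3.3231 and q_2* = 2.2154.
Utility at the optimum: U(3.3231, 2.2154) = 1.1077.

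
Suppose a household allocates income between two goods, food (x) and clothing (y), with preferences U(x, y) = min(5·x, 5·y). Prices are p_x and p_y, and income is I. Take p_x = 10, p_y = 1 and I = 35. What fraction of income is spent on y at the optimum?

Here 5·10 + 5·1 = 55, giving x* = 3.1818 and y* = 3.1818.
Expenditure on y: 1·3.1818 = 3.1818; share = 0.0909.

share on y = 0.0909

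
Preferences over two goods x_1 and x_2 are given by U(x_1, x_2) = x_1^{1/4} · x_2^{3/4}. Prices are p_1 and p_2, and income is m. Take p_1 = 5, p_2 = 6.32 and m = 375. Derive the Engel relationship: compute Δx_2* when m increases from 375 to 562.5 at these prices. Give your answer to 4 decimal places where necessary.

Δx_2* = 22.2508

Tangency: MRS = (1/3)·x_2/x_1 = p_1/p_2.
Rearranging, p_2·x_2 = 3·p_1·x_1. Substituting into the budget gives p_1·x_1·(1 + 3) = m.
Demand: x_1*(p_1,p_2,m) = 0.25·m/p_1 and x_2* = 0.75·m/p_2.
At p_1=5, p_2=6.32, m=375: x_2* = 0.75·375/6.32 = 44.5016.
At m' = 562.5: x_2* = 66.7524. Change: 66.7524 − 44.5016 = 22.2508.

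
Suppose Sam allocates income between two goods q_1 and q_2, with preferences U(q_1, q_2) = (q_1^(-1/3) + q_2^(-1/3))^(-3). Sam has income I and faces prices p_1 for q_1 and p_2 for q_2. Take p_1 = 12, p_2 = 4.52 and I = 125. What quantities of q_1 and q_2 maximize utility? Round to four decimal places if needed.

q_1* = 5.8409, q_2* = 12.1481

MRS = MU_q_1/MU_q_2 = (q_2/q_1)^(4/3). Set equal to p_1/p_2.
Solve for the ratio: q_2/q_1 = [p_1/p_2]^(0.75).
Substitute q_2 = (q_2/q_1)·q_1 into the budget: q_1* = I/(p_1 + p_2·(q_2/q_1)).
Numerically q_2/q_1 = 2.07985, so q_1* = 125/(12 + 4.52·2.07985) = 5.8409 and q_2* = 2.07985·5.8409 = 12.1481.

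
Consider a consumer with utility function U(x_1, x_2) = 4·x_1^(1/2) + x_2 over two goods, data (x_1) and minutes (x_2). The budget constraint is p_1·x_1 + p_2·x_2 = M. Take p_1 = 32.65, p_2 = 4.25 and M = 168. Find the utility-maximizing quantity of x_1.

x_1* = 0.0678

Set MRS = p_1/p_2: 2·x_1^(−1/2) = p_1/p_2.
Solve: √x_1 = 2·p_2/p_1, so x_1*(p_1,p_2) = (2·p_2/p_1)², and x_2* = (M − p_1·x_1*)/p_2.
Plugging in: x_1* = (2·4.25/32.65)² = 0.0678.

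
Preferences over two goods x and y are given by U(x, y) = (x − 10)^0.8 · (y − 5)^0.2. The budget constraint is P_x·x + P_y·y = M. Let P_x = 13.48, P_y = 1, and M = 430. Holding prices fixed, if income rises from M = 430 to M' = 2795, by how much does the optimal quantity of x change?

Let x' = x−10, y' = y−5. MRS = 4·y'/x' = P_x/P_y.
Substituting into the budget: x* = 10 + 0.8·(M − 10·P_x − 5·P_y)/P_x, and y* = 5 + 0.2·(…)/P_y.
Discretionary income = 430 − 10·13.48 − 5·1 = 290.2; x* = 10 + 0.8·290.2/13.48 = 27.2226.
At M' = 2795: x* = 167.5786. Change: 167.5786 − 27.2226 = 140.3561.

Δx* = 140.3561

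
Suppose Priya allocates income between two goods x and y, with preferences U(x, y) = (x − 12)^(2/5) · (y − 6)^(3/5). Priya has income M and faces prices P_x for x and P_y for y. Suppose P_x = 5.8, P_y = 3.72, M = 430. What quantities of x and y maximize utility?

x* = 35.3159, y* = 60.529

Let x' = x−12, y' = y−6. MRS = (2/3)·y'/x' = P_x/P_y.
After buying the subsistence bundle (12, 6), a share 0.4 of the remaining income goes to x: x* = 12 + 0.4·(M − 12P_x − 6P_y)/P_x.
Discretionary income = 430 − 12·5.8 − 6·3.72 = 338.08; x* = 12 + 0.4·338.08/5.8 = 35.3159; y* = 6 + 0.6·338.08/3.72 = 60.529.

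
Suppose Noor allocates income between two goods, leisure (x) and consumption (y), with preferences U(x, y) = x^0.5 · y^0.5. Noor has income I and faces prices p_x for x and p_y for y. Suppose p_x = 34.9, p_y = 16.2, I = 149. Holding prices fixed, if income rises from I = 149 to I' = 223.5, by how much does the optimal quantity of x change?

Tangency: MRS = y/x = p_x/p_y.
Rearranging, p_y·y = p_x·x. Substituting into the budget gives p_x·x·(1 + 1) = I.
Demand: x*(p_x,p_y,I) = 0.5·I/p_x and y* = 0.5·I/p_y.
At p_x=34.9, p_y=16.2, I=149: x* = 0.5·149/34.9 = 2.1347.
At I' = 223.5: x* = 3.202. Change: 3.202 − 2.1347 = 1.0673.

Δx* = 1.0673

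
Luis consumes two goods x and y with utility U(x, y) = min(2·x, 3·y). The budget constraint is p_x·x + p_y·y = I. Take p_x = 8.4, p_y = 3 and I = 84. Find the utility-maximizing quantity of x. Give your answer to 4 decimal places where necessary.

Leontief preferences: the optimum is at the kink where x/3 = y/2, i.e. y = (2/3)·x.
Budget: p_x·x + p_y·(2/3)·x = I, so (3·p_x + 2·p_y)·x = 3·I.
Demand: x*(p_x,p_y,I) = 3·I/(3·p_x + 2·p_y), y* = 2·I/(3·p_x + 2·p_y).
Here 3·8.4 + 2·3 = 31.2, giving x* = 8.0769.

x* = 8.0769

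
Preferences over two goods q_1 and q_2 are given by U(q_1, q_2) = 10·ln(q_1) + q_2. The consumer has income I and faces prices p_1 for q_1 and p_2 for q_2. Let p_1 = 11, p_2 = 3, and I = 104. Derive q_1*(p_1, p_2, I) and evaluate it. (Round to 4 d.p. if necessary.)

Set MRS = p_1/p_2: (10/q_1)/1 = p_1/p_2.
So q_1*(p_1,p_2) = 10·p_2/p_1, independent of income; and q_2* = (I − 10·p_2)/p_2.
At the given prices: q_1* = 10·3/11 = 2.7273.

q_1* = 2.7273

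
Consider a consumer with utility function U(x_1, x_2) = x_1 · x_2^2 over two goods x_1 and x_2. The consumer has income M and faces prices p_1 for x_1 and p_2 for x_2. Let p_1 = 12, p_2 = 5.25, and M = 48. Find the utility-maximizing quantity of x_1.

Demand: x_1*(p_1,p_2,M) = 1/3·M/p_1 and x_2* = 2/3·M/p_2.
At p_1=12, p_2=5.25, M=48: x_1* = 1/3·48/12 = 1.3333.

x_1* = 1.3333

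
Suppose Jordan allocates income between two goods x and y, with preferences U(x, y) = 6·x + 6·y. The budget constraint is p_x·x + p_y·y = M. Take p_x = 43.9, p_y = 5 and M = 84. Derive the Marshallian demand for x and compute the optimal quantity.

Linear utility — the consumer picks whichever good has higher MU/price: 6/43.9 = 0.1367 vs 6/5 = 1.2.
y gives more utility per dollar, so spend all income on y: y* = M/p_y, x* = 0.
Numerically: x* = 0, y* = 16.8.

x* = 0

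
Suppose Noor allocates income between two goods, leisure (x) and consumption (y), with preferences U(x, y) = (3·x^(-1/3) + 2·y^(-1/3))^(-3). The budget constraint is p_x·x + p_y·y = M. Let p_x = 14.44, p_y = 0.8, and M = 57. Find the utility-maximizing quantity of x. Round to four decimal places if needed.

MRS = MU_x/MU_y = (3/2)·(y/x)^(4/3). Set equal to p_x/p_y.
Hence y/x = ((2/3)·p_x/p_y)^(1/(4/3)), i.e. raised to the 0.75 power.
Substitute y = (y/x)·x into the budget: x* = M/(p_x + p_y·(y/x)).
Numerically y/x = 6.460847, so x* = 57/(14.44 + 0.8·6.460847) = 2.9069.

x* = 2.9069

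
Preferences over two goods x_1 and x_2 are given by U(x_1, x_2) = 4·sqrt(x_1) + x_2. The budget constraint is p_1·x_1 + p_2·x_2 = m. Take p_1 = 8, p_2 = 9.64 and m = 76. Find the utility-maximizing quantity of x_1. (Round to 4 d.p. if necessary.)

MU_x_1 = 2/√x_1, MU_x_2 = 1. Tangency: 2/√x_1 = p_1/p_2.
Thus x_1* = (2·p_2/p_1)² — independent of m — with the rest of income spent on x_2.
Plugging in: x_1* = (2·9.64/8)² = 5.8081.

x_1* = 5.8081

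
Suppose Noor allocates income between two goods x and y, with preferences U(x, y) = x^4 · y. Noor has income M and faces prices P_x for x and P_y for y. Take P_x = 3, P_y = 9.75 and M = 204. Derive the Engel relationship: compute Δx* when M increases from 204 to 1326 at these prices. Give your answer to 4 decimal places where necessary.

Tangency: MRS = 4·y/x = P_x/P_y.
Rearranging, P_y·y = (1/4)·P_x·x. Substituting into the budget gives P_x·x·(1 + (1/4)) = M.
Demand: x*(P_x,P_y,M) = 0.8·M/P_x and y* = 0.2·M/P_y.
At P_x=3, P_y=9.75, M=204: x* = 0.8·204/3 = 54.4.
At M' = 1326: x* = 353.6. Change: 353.6 − 54.4 = 299.2.

Δx* = 299.2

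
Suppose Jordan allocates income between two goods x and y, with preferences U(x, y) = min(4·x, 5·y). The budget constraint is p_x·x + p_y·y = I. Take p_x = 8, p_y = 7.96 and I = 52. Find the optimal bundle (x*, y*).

With perfect complements, no substitution: consume in ratio x:y = 5:4.
Budget: p_x·x + p_y·(4/5)·x = I, so (5·p_x + 4·p_y)·x = 5·I.
Demand: x*(p_x,p_y,I) = 5·I/(5·p_x + 4·p_y), y* = 4·I/(5·p_x + 4·p_y).
Here 5·8 + 4·7.96 = 71.84, giving x* = 3.6192 and y* = 2.8953.

x* = 3.6192, y* = 2.8953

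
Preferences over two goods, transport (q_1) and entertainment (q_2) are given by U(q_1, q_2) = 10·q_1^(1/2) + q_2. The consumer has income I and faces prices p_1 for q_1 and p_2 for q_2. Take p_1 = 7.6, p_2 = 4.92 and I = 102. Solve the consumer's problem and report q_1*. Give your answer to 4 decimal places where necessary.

MU_q_1 = 5/√q_1, MU_q_2 = 1. Tangency: 5/√q_1 = p_1/p_2.
Solve: √q_1 = 5·p_2/p_1, so q_1*(p_1,p_2) = (5·p_2/p_1)², and q_2* = (I − p_1·q_1*)/p_2.
Plugging in: q_1* = (5·4.92/7.6)² = 10.4771.

q_1* = 10.4771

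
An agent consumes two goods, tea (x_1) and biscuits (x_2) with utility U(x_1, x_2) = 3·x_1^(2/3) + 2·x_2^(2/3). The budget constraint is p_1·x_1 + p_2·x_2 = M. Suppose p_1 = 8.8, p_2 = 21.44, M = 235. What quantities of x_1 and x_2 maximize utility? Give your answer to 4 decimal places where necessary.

x_1* = 25.4349, x_2* = 0.5211

MU_x_1 ∝ 3·x_1^(-1/3), MU_x_2 ∝ 2·x_2^(-1/3), so MRS = (3/2)·(x_2/x_1)^(1/3) = p_1/p_2.
Hence x_2/x_1 = ((2/3)·p_1/p_2)^(1/(1/3)), i.e. raised to the 3 power.
Substitute x_2 = (x_2/x_1)·x_1 into the budget: x_1* = M/(p_1 + p_2·(x_2/x_1)).
Numerically x_2/x_1 = 0.020488, so x_1* = 235/(8.8 + 21.44·0.020488) = 25.4349 and x_2* = 0.020488·25.4349 = 0.5211.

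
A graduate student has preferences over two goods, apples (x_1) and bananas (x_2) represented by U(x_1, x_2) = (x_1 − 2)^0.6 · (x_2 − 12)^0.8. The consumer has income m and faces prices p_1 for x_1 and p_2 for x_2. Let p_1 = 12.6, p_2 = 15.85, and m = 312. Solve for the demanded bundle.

x_1* = 5.2857, x_2* = 15.4826

Let x_1' = x_1−2, x_2' = x_2−12. MRS = (3/4)·x_2'/x_1' = p_1/p_2.
After buying the subsistence bundle (2, 12), a share 3/7 of the remaining income goes to x_1: x_1* = 2 + 3/7·(m − 2p_1 − 12p_2)/p_1.
Discretionary income = 312 − 2·12.6 − 12·15.85 = 96.6; x_1* = 2 + 3/7·96.6/12.6 = 5.2857; x_2* = 12 + 4/7·96.6/15.85 = 15.4826.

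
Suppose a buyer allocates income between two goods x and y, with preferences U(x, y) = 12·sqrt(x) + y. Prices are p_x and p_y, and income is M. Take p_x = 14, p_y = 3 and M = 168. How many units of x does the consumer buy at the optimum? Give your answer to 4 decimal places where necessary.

Set MRS = p_x/p_y: 6·x^(−1/2) = p_x/p_y.
Thus x* = (6·p_y/p_x)² — independent of M — with the rest of income spent on y.
Plugging in: x* = (6·3/14)² = 1.6531.

x* = 1.6531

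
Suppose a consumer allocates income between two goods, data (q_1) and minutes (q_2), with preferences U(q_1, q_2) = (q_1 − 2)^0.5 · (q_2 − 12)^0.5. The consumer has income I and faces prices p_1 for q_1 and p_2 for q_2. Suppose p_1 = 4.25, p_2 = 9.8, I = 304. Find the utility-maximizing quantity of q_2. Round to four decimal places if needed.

This is Cobb-Douglas in (q_1−2, q_2−12): tangency gives 0.5·p_2·(q_2−12) = 0.5·p_1·(q_1−2).
Substituting into the budget: q_1* = 2 + 0.5·(I − 2·p_1 − 12·p_2)/p_1, and q_2* = 12 + 0.5·(…)/p_2.
Discretionary income = 304 − 2·4.25 − 12·9.8 = 177.9; q_2* = 12 + 0.5·177.9/9.8 = 21.0765.

q_2* = 21.0765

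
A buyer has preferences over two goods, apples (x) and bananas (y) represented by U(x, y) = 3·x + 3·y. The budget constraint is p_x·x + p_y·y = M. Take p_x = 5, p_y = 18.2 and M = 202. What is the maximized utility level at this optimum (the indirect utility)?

Perfect substitutes: compare marginal utility per dollar. 3/p_x vs 3/p_y → 0.6 vs 0.1648.
x gives more utility per dollar, so spend all income on x: x* = M/p_x, y* = 0.
Numerically: x* = 40.4, y* = 0.
Utility at the optimum: U(40.4, 0) = 121.2.

V = 121.2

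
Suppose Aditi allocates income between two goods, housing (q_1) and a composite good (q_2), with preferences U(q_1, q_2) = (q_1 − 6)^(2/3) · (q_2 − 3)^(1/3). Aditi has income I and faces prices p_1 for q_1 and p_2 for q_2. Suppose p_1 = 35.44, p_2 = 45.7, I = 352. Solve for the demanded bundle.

q_1* = 6.0425, q_2* = 3.0165

MRS = 2·(q_2−3)/(q_1−6). Tangency with p_1/p_2 gives q_2−3 = (1/2)·(p_1/p_2)·(q_1−6).
Substituting into the budget: q_1* = 6 + 2/3·(I − 6·p_1 − 3·p_2)/p_1, and q_2* = 3 + 1/3·(…)/p_2.
Discretionary income = 352 − 6·35.44 − 3·45.7 = 2.26; q_1* = 6 + 2/3·2.26/35.44 = 6.0425; q_2* = 3 + 1/3·2.26/45.7 = 3.0165.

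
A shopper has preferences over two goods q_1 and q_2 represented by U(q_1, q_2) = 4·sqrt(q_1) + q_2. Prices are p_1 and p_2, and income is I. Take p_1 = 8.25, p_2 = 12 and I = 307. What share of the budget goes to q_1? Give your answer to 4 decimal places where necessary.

Thus q_1* = (2·p_2/p_1)² — independent of I — with the rest of income spent on q_2.
Plugging in: q_1* = (2·12/8.25)² = 8.4628, q_2* = 19.7652.
Expenditure on q_1: 8.25·8.4628 = 69.8182; share = 0.2274.

share on q_1 = 0.2274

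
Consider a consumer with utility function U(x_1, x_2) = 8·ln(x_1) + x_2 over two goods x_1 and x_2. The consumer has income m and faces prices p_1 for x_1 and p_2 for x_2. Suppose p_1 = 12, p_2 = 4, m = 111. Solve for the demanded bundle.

At the given prices: x_1* = 8·4/12 = 2.6667, and x_2* = 19.75.

x_1* = 2.6667, x_2* = 19.75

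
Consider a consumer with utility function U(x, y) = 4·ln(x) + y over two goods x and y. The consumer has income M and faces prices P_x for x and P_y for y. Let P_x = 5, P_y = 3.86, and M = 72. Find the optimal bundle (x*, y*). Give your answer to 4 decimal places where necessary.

MU_x = 4/x, MU_y = 1. Tangency: 4/x = P_x/P_y.
So x*(P_x,P_y) = 4·P_y/P_x, independent of income; and y* = (M − 4·P_y)/P_y.
At the given prices: x* = 4·3.86/5 = 3.088, and y* = 14.6528.

x* = 3.088, y* = 14.6528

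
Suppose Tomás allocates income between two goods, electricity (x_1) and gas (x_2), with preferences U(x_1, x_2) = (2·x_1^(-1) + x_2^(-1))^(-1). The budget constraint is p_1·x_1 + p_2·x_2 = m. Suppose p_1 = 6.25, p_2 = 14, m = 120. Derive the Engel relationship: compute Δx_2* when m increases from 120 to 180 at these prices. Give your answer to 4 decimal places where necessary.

Δx_2* = 2.2036

MU_x_1 ∝ 2·x_1^(-2), MU_x_2 ∝ x_2^(-2), so MRS = 2·(x_2/x_1)^(2) = p_1/p_2.
Hence x_2/x_1 = ((1/2)·p_1/p_2)^(1/(2)), i.e. raised to the 0.5 power.
Substitute x_2 = (x_2/x_1)·x_1 into the budget: x_1* = m/(p_1 + p_2·(x_2/x_1)).
Numerically x_2/x_1 = 0.472456, so x_1* = 120/(6.25 + 14·0.472456) = 9.3281 and x_2* = 0.472456·9.3281 = 4.4071.
At m' = 180: x_2* = 6.6107. Change: 6.6107 − 4.4071 = 2.2036.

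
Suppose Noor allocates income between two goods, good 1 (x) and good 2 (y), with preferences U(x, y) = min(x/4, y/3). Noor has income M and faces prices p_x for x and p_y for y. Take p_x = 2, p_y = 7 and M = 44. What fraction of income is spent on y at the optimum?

share on y = 0.7241

Leontief preferences: the optimum is at the kink where x/4 = y/3, i.e. y = (3/4)·x.
Budget: p_x·x + p_y·(3/4)·x = M, so (4·p_x + 3·p_y)·x = 4·M.
Demand: x*(p_x,p_y,M) = 4·M/(4·p_x + 3·p_y), y* = 3·M/(4·p_x + 3·p_y).
Here 4·2 + 3·7 = 29, giving x* = 6.069 and y* = 4.5517.
Expenditure on y: 7·4.5517 = 31.8621; share = 0.7241.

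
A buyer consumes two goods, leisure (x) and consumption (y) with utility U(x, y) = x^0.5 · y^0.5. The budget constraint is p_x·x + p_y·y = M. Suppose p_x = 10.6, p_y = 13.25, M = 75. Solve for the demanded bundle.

MU_x/MU_y = (0.5·y)/(0.5·x); tangency sets this equal to p_x/p_y.
Rearranging, p_y·y = p_x·x. Substituting into the budget gives p_x·x·(1 + 1) = M.
Demand: x*(p_x,p_y,M) = 0.5·M/p_x and y* = 0.5·M/p_y.
At p_x=10.6, p_y=13.25, M=75: x* = 0.5·75/10.6 = 3.5377, y* = 2.8302.

x* = 3.5377, y* = 2.8302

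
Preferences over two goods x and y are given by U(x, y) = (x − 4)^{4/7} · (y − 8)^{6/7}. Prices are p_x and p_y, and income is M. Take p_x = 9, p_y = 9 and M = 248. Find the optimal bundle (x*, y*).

MRS = (2/3)·(y−8)/(x−4). Tangency with p_x/p_y gives y−8 = (3/2)·(p_x/p_y)·(x−4).
After buying the subsistence bundle (4, 8), a share 0.4 of the remaining income goes to x: x* = 4 + 0.4·(M − 4p_x − 8p_y)/p_x.
Discretionary income = 248 − 4·9 − 8·9 = 140; x* = 4 + 0.4·140/9 = 10.2222; y* = 8 + 0.6·140/9 = 17.3333.

x* = 10.2222, y* = 17.3333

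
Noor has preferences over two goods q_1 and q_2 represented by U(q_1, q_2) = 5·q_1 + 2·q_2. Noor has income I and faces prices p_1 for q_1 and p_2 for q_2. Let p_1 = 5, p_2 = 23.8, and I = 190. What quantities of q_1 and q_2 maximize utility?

q_1* = 38, q_2* = 0

Perfect substitutes: compare marginal utility per dollar. 5/p_1 vs 2/p_2 → 1 vs 0.084.
q_1 gives more utility per dollar, so spend all income on q_1: q_1* = I/p_1, q_2* = 0.
Numerically: q_1* = 38, q_2* = 0.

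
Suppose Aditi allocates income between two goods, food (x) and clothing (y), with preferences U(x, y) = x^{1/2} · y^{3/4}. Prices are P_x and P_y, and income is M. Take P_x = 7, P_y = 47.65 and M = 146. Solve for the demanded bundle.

Tangency: MRS = (2/3)·y/x = P_x/P_y.
So 0.5·P_y·y = 0.75·P_x·x; combined with the budget, a share 0.4 of income goes to x.
Demand: x*(P_x,P_y,M) = 0.4·M/P_x and y* = 0.6·M/P_y.
At P_x=7, P_y=47.65, M=146: x* = 0.4·146/7 = 8.3429, y* = 1.8384.

x* = 8.3429, y* = 1.8384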